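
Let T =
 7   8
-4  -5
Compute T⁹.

[[39367, 39368], [-19684, -19685]]

tr T = 2 and det T = -3, so the characteristic polynomial is λ² − (2)λ + (-3) with roots 3 and -1.
Eigenvectors give P = [[-2, -1], [1, 1]] with P⁻¹ = [[-1, -1], [1, 2]], and T = P·diag(3, -1)·P⁻¹.
Then T⁹ = P·diag(19683, -1)·P⁻¹ = [[-39366, 1], [19683, -1]] · [[-1, -1], [1, 2]] = [[39367, 39368], [-19684, -19685]].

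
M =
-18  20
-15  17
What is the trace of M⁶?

tr M = -1 and det M = -6, so the characteristic polynomial is λ² − (-1)λ + (-6) with roots -3 and 2.
Eigenvectors give P = [[-4, 1], [-3, 1]] with P⁻¹ = [[-1, 1], [-3, 4]], and M = P·diag(-3, 2)·P⁻¹.
Then M⁶ = P·diag(729, 64)·P⁻¹ = [[-2916, 64], [-2187, 64]] · [[-1, 1], [-3, 4]] = [[2724, -2660], [1995, -1931]].

793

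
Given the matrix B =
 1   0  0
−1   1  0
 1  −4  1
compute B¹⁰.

B = I + N where N = [[0, 0, 0], [−1, 0, 0], [1, −4, 0]] is strictly lower-triangular, so N³ = 0.
(I + N)¹⁰ = I + 10·N + 45·N² = [[1, 0, 0], [−10, 1, 0], [190, −40, 1]].

[[1, 0, 0], [−10, 1, 0], [190, −40, 1]]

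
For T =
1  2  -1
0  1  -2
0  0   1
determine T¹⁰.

T = I + N where N = [[0, 2, -1], [0, 0, -2], [0, 0, 0]] is strictly upper-triangular, so N³ = 0.
(I + N)¹⁰ = I + 10·N + 45·N² = [[1, 20, -190], [0, 1, -20], [0, 0, 1]].

[[1, 20, -190], [0, 1, -20], [0, 0, 1]]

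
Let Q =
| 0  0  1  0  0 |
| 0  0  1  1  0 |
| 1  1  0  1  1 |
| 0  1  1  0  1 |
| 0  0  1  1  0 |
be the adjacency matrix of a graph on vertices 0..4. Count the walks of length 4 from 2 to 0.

4

The number of length-4 walks from vertex 2 to vertex 0 is entry (2,0) of Q⁴, where Q is the adjacency matrix.
Q² = [[1, 1, 0, 1, 1], [1, 2, 1, 1, 2], [0, 1, 4, 2, 1], [1, 1, 2, 3, 1], [1, 2, 1, 1, 2]]
Q³ = [[0, 1, 4, 2, 1], [1, 2, 6, 5, 2], [4, 6, 4, 6, 6], [2, 5, 6, 4, 5], [1, 2, 6, 5, 2]]
Q⁴ = [[4, 6, 4, 6, 6], [6, 11, 10, 10, 11], [4, 10, 22, 16, 10], [6, 10, 16, 16, 10], [6, 11, 10, 10, 11]]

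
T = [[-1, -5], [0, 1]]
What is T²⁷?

[[-1, -5], [0, 1]]

T² = I (check: tr T = 0 and det T = -1), so T²⁷ = T since 27 is odd.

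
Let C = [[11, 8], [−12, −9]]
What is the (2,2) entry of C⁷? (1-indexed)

tr C = 2 and det C = −3, so the characteristic polynomial is λ² − (2)λ + (−3) with roots −1 and 3.
Eigenvectors give P = [[−2, −1], [3, 1]] with P⁻¹ = [[1, 1], [−3, −2]], and C = P·diag(−1, 3)·P⁻¹.
Then C⁷ = P·diag(−1, 2187)·P⁻¹ = [[2, −2187], [−3, 2187]] · [[1, 1], [−3, −2]] = [[6563, 4376], [−6564, −4377]].

−4377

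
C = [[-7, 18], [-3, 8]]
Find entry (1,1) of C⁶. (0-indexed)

190

tr C = 1 and det C = -2, so the characteristic polynomial is λ² − (1)λ + (-2) with roots 2 and -1.
Eigenvectors give P = [[2, 3], [1, 1]] with P⁻¹ = [[-1, 3], [1, -2]], and C = P·diag(2, -1)·P⁻¹.
Then C⁶ = P·diag(64, 1)·P⁻¹ = [[128, 3], [64, 1]] · [[-1, 3], [1, -2]] = [[-125, 378], [-63, 190]].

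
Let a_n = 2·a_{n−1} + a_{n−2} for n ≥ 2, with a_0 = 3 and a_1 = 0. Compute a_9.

With companion matrix Q = [[2, 1], [1, 0]], [a_n, a_{n−1}]ᵀ = Q·[a_{n−1}, a_{n−2}]ᵀ, so [a_9, a_8]ᵀ = Q^8·[a_1, a_0]ᵀ.
Q^8 = [[985, 408], [408, 169]], giving [a_9, a_8]ᵀ = [[1224], [507]].

1224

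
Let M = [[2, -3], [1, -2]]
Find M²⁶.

M² = I (check: tr M = 0 and det M = -1), so M²⁶ = I since 26 is even.

[[1, 0], [0, 1]]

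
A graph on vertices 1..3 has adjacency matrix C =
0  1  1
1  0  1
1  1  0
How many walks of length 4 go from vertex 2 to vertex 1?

The number of length-4 walks from vertex 2 to vertex 1 is entry (2,1) of C⁴, where C is the adjacency matrix.
C² = [[2, 1, 1], [1, 2, 1], [1, 1, 2]]
C³ = [[2, 3, 3], [3, 2, 3], [3, 3, 2]]
C⁴ = [[6, 5, 5], [5, 6, 5], [5, 5, 6]]

5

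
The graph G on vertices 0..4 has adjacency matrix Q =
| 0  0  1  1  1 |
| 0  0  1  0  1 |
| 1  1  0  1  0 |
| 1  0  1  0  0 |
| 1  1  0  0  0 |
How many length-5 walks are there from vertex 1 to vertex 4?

The number of length-5 walks from vertex 1 to vertex 4 is entry (1,4) of Q⁵, where Q is the adjacency matrix.
Q² = [[3, 2, 1, 1, 0], [2, 2, 0, 1, 0], [1, 0, 3, 1, 2], [1, 1, 1, 2, 1], [0, 0, 2, 1, 2]]
Q³ = [[2, 1, 6, 4, 5], [1, 0, 5, 2, 4], [6, 5, 2, 4, 1], [4, 2, 4, 2, 2], [5, 4, 1, 2, 0]]
Q⁴ = [[15, 11, 7, 8, 3], [11, 9, 3, 6, 1], [7, 3, 15, 8, 11], [8, 6, 8, 8, 6], [3, 1, 11, 6, 9]]
Q⁵ = [[18, 10, 34, 22, 26], [10, 4, 26, 14, 20], [34, 26, 18, 22, 10], [22, 14, 22, 16, 14], [26, 20, 10, 14, 4]]

20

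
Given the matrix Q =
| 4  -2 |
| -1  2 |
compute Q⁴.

Q² = [[18, -12], [-6, 6]]
Q³ = [[84, -60], [-30, 24]]
Q⁴ = [[396, -288], [-144, 108]]

[[396, -288], [-144, 108]]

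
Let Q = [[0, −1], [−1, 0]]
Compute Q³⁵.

Q² = I (check: tr Q = 0 and det Q = −1), so Q³⁵ = Q since 35 is odd.

[[0, −1], [−1, 0]]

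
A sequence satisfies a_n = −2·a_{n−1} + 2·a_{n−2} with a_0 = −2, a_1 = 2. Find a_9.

8480

With companion matrix A = [[−2, 2], [1, 0]], [a_n, a_{n−1}]ᵀ = A·[a_{n−1}, a_{n−2}]ᵀ, so [a_9, a_8]ᵀ = A⁸·[a_1, a_0]ᵀ.
A⁸ = [[2448, −1792], [−896, 656]], giving [a_9, a_8]ᵀ = [[8480], [−3104]].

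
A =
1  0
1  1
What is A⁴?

[[1, 0], [4, 1]]

A = I + N where N = [[0, 0], [1, 0]] is strictly lower-triangular, so N² = 0.
(I + N)⁴ = I + 4·N = [[1, 0], [4, 1]].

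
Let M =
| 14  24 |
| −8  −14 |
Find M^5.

tr M = 0 and det M = −4, so the characteristic polynomial is λ² − (0)λ + (−4) with roots 2 and −2.
Eigenvectors give P = [[−2, −3], [1, 2]] with P⁻¹ = [[−2, −3], [1, 2]], and M = P·diag(2, −2)·P⁻¹.
Then M^5 = P·diag(32, −32)·P⁻¹ = [[−64, 96], [32, −64]] · [[−2, −3], [1, 2]] = [[224, 384], [−128, −224]].

[[224, 384], [−128, −224]]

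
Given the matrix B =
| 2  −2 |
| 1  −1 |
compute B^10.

B² = B (a projection; rank 1, trace 1), so B^10 = B.

[[2, −2], [1, −1]]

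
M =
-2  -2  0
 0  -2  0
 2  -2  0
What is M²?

[[4, 8, 0], [0, 4, 0], [-4, 0, 0]]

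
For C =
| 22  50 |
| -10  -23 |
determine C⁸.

tr C = -1 and det C = -6, so the characteristic polynomial is λ² − (-1)λ + (-6) with roots -3 and 2.
Eigenvectors give P = [[-2, 5], [1, -2]] with P⁻¹ = [[2, 5], [1, 2]], and C = P·diag(-3, 2)·P⁻¹.
Then C⁸ = P·diag(6561, 256)·P⁻¹ = [[-13122, 1280], [6561, -512]] · [[2, 5], [1, 2]] = [[-24964, -63050], [12610, 31781]].

[[-24964, -63050], [12610, 31781]]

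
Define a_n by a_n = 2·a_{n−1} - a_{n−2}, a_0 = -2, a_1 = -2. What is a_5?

With companion matrix B = [[2, -1], [1, 0]], [a_n, a_{n−1}]ᵀ = B·[a_{n−1}, a_{n−2}]ᵀ, so [a_5, a_4]ᵀ = B^4·[a_1, a_0]ᵀ.
B^4 = [[5, -4], [4, -3]], giving [a_5, a_4]ᵀ = [[-2], [-2]].

-2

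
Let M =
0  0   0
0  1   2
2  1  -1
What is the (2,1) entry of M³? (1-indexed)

0

M² = [[0, 0, 0], [4, 3, 0], [-2, 0, 3]]
M³ = [[0, 0, 0], [0, 3, 6], [6, 3, -3]]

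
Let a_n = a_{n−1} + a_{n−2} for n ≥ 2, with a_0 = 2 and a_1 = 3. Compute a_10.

With companion matrix T = [[1, 1], [1, 0]], [a_n, a_{n−1}]ᵀ = T·[a_{n−1}, a_{n−2}]ᵀ, so [a_10, a_9]ᵀ = T^9·[a_1, a_0]ᵀ.
T^9 = [[55, 34], [34, 21]], giving [a_10, a_9]ᵀ = [[233], [144]].

233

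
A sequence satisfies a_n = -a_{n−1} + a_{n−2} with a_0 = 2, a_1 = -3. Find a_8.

89

With companion matrix Q = [[-1, 1], [1, 0]], [a_n, a_{n−1}]ᵀ = Q·[a_{n−1}, a_{n−2}]ᵀ, so [a_8, a_7]ᵀ = Q⁷·[a_1, a_0]ᵀ.
Q⁷ = [[-21, 13], [13, -8]], giving [a_8, a_7]ᵀ = [[89], [-55]].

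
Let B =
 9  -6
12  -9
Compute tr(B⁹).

0

tr B = 0 and det B = -9, so the characteristic polynomial is λ² − (0)λ + (-9) with roots 3 and -3.
Eigenvectors give P = [[1, -1], [1, -2]] with P⁻¹ = [[2, -1], [1, -1]], and B = P·diag(3, -3)·P⁻¹.
Then B⁹ = P·diag(19683, -19683)·P⁻¹ = [[19683, 19683], [19683, 39366]] · [[2, -1], [1, -1]] = [[59049, -39366], [78732, -59049]].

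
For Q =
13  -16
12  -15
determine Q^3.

tr Q = -2 and det Q = -3, so the characteristic polynomial is λ² − (-2)λ + (-3) with roots 1 and -3.
Eigenvectors give P = [[4, 1], [3, 1]] with P⁻¹ = [[1, -1], [-3, 4]], and Q = P·diag(1, -3)·P⁻¹.
Then Q^3 = P·diag(1, -27)·P⁻¹ = [[4, -27], [3, -27]] · [[1, -1], [-3, 4]] = [[85, -112], [84, -111]].

[[85, -112], [84, -111]]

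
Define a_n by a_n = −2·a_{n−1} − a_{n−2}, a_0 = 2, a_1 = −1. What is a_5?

3

With companion matrix T = [[−2, −1], [1, 0]], [a_n, a_{n−1}]ᵀ = T·[a_{n−1}, a_{n−2}]ᵀ, so [a_5, a_4]ᵀ = T^4·[a_1, a_0]ᵀ.
T^4 = [[5, 4], [−4, −3]], giving [a_5, a_4]ᵀ = [[3], [−2]].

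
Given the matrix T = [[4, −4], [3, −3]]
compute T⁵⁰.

[[4, −4], [3, −3]]

T² = T (a projection; rank 1, trace 1), so T⁵⁰ = T.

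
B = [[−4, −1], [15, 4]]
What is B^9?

B² = I (check: tr B = 0 and det B = −1), so B^9 = B since 9 is odd.

[[−4, −1], [15, 4]]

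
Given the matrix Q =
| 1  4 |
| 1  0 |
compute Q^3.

[[9, 20], [5, 4]]

Q^2 = [[5, 4], [1, 4]]
Q^3 = [[9, 20], [5, 4]]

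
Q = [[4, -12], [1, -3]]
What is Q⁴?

[[4, -12], [1, -3]]

Q² = Q (a projection; rank 1, trace 1), so Q⁴ = Q.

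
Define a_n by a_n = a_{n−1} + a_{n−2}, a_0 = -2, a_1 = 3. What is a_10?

97

With companion matrix A = [[1, 1], [1, 0]], [a_n, a_{n−1}]ᵀ = A·[a_{n−1}, a_{n−2}]ᵀ, so [a_10, a_9]ᵀ = A^9·[a_1, a_0]ᵀ.
A^9 = [[55, 34], [34, 21]], giving [a_10, a_9]ᵀ = [[97], [60]].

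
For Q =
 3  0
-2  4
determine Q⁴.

Q² = [[9, 0], [-14, 16]]
Q³ = [[27, 0], [-74, 64]]
Q⁴ = [[81, 0], [-350, 256]]

[[81, 0], [-350, 256]]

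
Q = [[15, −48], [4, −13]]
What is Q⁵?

[[975, −2928], [244, −733]]

tr Q = 2 and det Q = −3, so the characteristic polynomial is λ² − (2)λ + (−3) with roots 3 and −1.
Eigenvectors give P = [[4, 3], [1, 1]] with P⁻¹ = [[1, −3], [−1, 4]], and Q = P·diag(3, −1)·P⁻¹.
Then Q⁵ = P·diag(243, −1)·P⁻¹ = [[972, −3], [243, −1]] · [[1, −3], [−1, 4]] = [[975, −2928], [244, −733]].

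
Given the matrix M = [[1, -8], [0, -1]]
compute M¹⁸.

[[1, 0], [0, 1]]

M² = I (check: tr M = 0 and det M = -1), so M¹⁸ = I since 18 is even.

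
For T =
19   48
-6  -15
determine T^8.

[[59041, 157440], [-19680, -52479]]

tr T = 4 and det T = 3, so the characteristic polynomial is λ² − (4)λ + (3) with roots 3 and 1.
Eigenvectors give P = [[-3, -8], [1, 3]] with P⁻¹ = [[-3, -8], [1, 3]], and T = P·diag(3, 1)·P⁻¹.
Then T^8 = P·diag(6561, 1)·P⁻¹ = [[-19683, -8], [6561, 3]] · [[-3, -8], [1, 3]] = [[59041, 157440], [-19680, -52479]].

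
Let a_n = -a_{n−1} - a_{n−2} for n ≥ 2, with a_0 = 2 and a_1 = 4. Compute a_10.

With companion matrix B = [[-1, -1], [1, 0]], [a_n, a_{n−1}]ᵀ = B·[a_{n−1}, a_{n−2}]ᵀ, so [a_10, a_9]ᵀ = B⁹·[a_1, a_0]ᵀ.
B⁹ = [[1, 0], [0, 1]], giving [a_10, a_9]ᵀ = [[4], [2]].

4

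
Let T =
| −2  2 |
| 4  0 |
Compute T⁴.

T² = [[12, −4], [−8, 8]]
T³ = [[−40, 24], [48, −16]]
T⁴ = [[176, −80], [−160, 96]]

[[176, −80], [−160, 96]]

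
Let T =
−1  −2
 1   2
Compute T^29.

[[−1, −2], [1, 2]]

T² = T (a projection; rank 1, trace 1), so T^29 = T.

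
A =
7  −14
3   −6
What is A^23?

[[7, −14], [3, −6]]

A² = A (a projection; rank 1, trace 1), so A^23 = A.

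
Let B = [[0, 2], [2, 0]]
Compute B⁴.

B² = [[4, 0], [0, 4]]
B³ = [[0, 8], [8, 0]]
B⁴ = [[16, 0], [0, 16]]

[[16, 0], [0, 16]]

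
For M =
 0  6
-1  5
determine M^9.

tr M = 5 and det M = 6, so the characteristic polynomial is λ² − (5)λ + (6) with roots 3 and 2.
Eigenvectors give P = [[-2, 3], [-1, 1]] with P⁻¹ = [[1, -3], [1, -2]], and M = P·diag(3, 2)·P⁻¹.
Then M^9 = P·diag(19683, 512)·P⁻¹ = [[-39366, 1536], [-19683, 512]] · [[1, -3], [1, -2]] = [[-37830, 115026], [-19171, 58025]].

[[-37830, 115026], [-19171, 58025]]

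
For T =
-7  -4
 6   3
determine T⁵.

tr T = -4 and det T = 3, so the characteristic polynomial is λ² − (-4)λ + (3) with roots -1 and -3.
Eigenvectors give P = [[-2, -1], [3, 1]] with P⁻¹ = [[1, 1], [-3, -2]], and T = P·diag(-1, -3)·P⁻¹.
Then T⁵ = P·diag(-1, -243)·P⁻¹ = [[2, 243], [-3, -243]] · [[1, 1], [-3, -2]] = [[-727, -484], [726, 483]].

[[-727, -484], [726, 483]]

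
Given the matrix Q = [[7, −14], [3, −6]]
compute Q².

[[7, −14], [3, −6]]

Q² = Q (a projection; rank 1, trace 1), so Q² = Q.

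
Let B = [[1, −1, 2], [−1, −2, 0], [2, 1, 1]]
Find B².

[[6, 3, 4], [1, 5, −2], [3, −3, 5]]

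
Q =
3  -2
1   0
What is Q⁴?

tr Q = 3 and det Q = 2, so the characteristic polynomial is λ² − (3)λ + (2) with roots 2 and 1.
Eigenvectors give P = [[2, -1], [1, -1]] with P⁻¹ = [[1, -1], [1, -2]], and Q = P·diag(2, 1)·P⁻¹.
Then Q⁴ = P·diag(16, 1)·P⁻¹ = [[32, -1], [16, -1]] · [[1, -1], [1, -2]] = [[31, -30], [15, -14]].

[[31, -30], [15, -14]]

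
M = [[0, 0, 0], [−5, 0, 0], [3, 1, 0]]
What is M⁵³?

[[0, 0, 0], [0, 0, 0], [0, 0, 0]]

M is strictly triangular, hence nilpotent: M³ = 0, so M⁵³ = 0.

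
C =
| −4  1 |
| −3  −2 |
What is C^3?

[[−34, 25], [−75, 16]]

C^2 = [[13, −6], [18, 1]]
C^3 = [[−34, 25], [−75, 16]]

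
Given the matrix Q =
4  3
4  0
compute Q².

[[28, 12], [16, 12]]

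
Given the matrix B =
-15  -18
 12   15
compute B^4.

[[81, 0], [0, 81]]

tr B = 0 and det B = -9, so the characteristic polynomial is λ² − (0)λ + (-9) with roots -3 and 3.
Eigenvectors give P = [[3, -1], [-2, 1]] with P⁻¹ = [[1, 1], [2, 3]], and B = P·diag(-3, 3)·P⁻¹.
Then B^4 = P·diag(81, 81)·P⁻¹ = [[243, -81], [-162, 81]] · [[1, 1], [2, 3]] = [[81, 0], [0, 81]].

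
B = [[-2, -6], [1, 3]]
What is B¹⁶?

B² = B (a projection; rank 1, trace 1), so B¹⁶ = B.

[[-2, -6], [1, 3]]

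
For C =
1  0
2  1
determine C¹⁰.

C = I + N where N = [[0, 0], [2, 0]] is strictly lower-triangular, so N² = 0.
(I + N)¹⁰ = I + 10·N = [[1, 0], [20, 1]].

[[1, 0], [20, 1]]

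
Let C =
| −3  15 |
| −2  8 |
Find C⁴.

[[−309, 975], [−130, 406]]

tr C = 5 and det C = 6, so the characteristic polynomial is λ² − (5)λ + (6) with roots 3 and 2.
Eigenvectors give P = [[−5, −3], [−2, −1]] with P⁻¹ = [[1, −3], [−2, 5]], and C = P·diag(3, 2)·P⁻¹.
Then C⁴ = P·diag(81, 16)·P⁻¹ = [[−405, −48], [−162, −16]] · [[1, −3], [−2, 5]] = [[−309, 975], [−130, 406]].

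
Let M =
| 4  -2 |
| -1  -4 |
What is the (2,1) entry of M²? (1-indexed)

0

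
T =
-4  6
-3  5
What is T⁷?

tr T = 1 and det T = -2, so the characteristic polynomial is λ² − (1)λ + (-2) with roots -1 and 2.
Eigenvectors give P = [[2, -1], [1, -1]] with P⁻¹ = [[1, -1], [1, -2]], and T = P·diag(-1, 2)·P⁻¹.
Then T⁷ = P·diag(-1, 128)·P⁻¹ = [[-2, -128], [-1, -128]] · [[1, -1], [1, -2]] = [[-130, 258], [-129, 257]].

[[-130, 258], [-129, 257]]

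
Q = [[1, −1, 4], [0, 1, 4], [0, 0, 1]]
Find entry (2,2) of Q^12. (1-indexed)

Q = I + N where N = [[0, −1, 4], [0, 0, 4], [0, 0, 0]] is strictly upper-triangular, so N^3 = 0.
(I + N)^12 = I + 12·N + 66·N^2 = [[1, −12, −216], [0, 1, 48], [0, 0, 1]].

1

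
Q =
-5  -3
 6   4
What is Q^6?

tr Q = -1 and det Q = -2, so the characteristic polynomial is λ² − (-1)λ + (-2) with roots -2 and 1.
Eigenvectors give P = [[1, 1], [-1, -2]] with P⁻¹ = [[2, 1], [-1, -1]], and Q = P·diag(-2, 1)·P⁻¹.
Then Q^6 = P·diag(64, 1)·P⁻¹ = [[64, 1], [-64, -2]] · [[2, 1], [-1, -1]] = [[127, 63], [-126, -62]].

[[127, 63], [-126, -62]]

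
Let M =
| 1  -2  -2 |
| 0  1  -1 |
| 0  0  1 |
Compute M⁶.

M = I + N where N = [[0, -2, -2], [0, 0, -1], [0, 0, 0]] is strictly upper-triangular, so N³ = 0.
(I + N)⁶ = I + 6·N + 15·N² = [[1, -12, 18], [0, 1, -6], [0, 0, 1]].

[[1, -12, 18], [0, 1, -6], [0, 0, 1]]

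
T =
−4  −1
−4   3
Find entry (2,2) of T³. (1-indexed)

T² = [[20, 1], [4, 13]]
T³ = [[−84, −17], [−68, 35]]

35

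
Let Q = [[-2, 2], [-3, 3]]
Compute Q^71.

Q² = Q (a projection; rank 1, trace 1), so Q^71 = Q.

[[-2, 2], [-3, 3]]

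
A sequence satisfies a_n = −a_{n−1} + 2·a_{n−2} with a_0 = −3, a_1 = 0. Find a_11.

With companion matrix T = [[−1, 2], [1, 0]], [a_n, a_{n−1}]ᵀ = T·[a_{n−1}, a_{n−2}]ᵀ, so [a_11, a_10]ᵀ = T¹⁰·[a_1, a_0]ᵀ.
T¹⁰ = [[683, −682], [−341, 342]], giving [a_11, a_10]ᵀ = [[2046], [−1026]].

2046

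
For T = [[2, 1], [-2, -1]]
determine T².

[[2, 1], [-2, -1]]

T² = T (a projection; rank 1, trace 1), so T² = T.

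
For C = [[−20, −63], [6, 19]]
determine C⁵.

[[−230, −693], [66, 199]]

tr C = −1 and det C = −2, so the characteristic polynomial is λ² − (−1)λ + (−2) with roots −2 and 1.
Eigenvectors give P = [[7, −3], [−2, 1]] with P⁻¹ = [[1, 3], [2, 7]], and C = P·diag(−2, 1)·P⁻¹.
Then C⁵ = P·diag(−32, 1)·P⁻¹ = [[−224, −3], [64, 1]] · [[1, 3], [2, 7]] = [[−230, −693], [66, 199]].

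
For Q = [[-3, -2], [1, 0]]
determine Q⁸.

tr Q = -3 and det Q = 2, so the characteristic polynomial is λ² − (-3)λ + (2) with roots -1 and -2.
Eigenvectors give P = [[1, -2], [-1, 1]] with P⁻¹ = [[-1, -2], [-1, -1]], and Q = P·diag(-1, -2)·P⁻¹.
Then Q⁸ = P·diag(1, 256)·P⁻¹ = [[1, -512], [-1, 256]] · [[-1, -2], [-1, -1]] = [[511, 510], [-255, -254]].

[[511, 510], [-255, -254]]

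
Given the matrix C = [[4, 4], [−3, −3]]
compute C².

C² = C (a projection; rank 1, trace 1), so C² = C.

[[4, 4], [−3, −3]]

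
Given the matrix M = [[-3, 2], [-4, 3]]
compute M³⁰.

[[1, 0], [0, 1]]

M² = I (check: tr M = 0 and det M = -1), so M³⁰ = I since 30 is even.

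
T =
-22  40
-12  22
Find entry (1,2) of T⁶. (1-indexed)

tr T = 0 and det T = -4, so the characteristic polynomial is λ² − (0)λ + (-4) with roots -2 and 2.
Eigenvectors give P = [[2, -5], [1, -3]] with P⁻¹ = [[3, -5], [1, -2]], and T = P·diag(-2, 2)·P⁻¹.
Then T⁶ = P·diag(64, 64)·P⁻¹ = [[128, -320], [64, -192]] · [[3, -5], [1, -2]] = [[64, 0], [0, 64]].

0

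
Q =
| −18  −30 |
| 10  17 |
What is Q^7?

[[−9132, −13890], [4630, 7073]]

tr Q = −1 and det Q = −6, so the characteristic polynomial is λ² − (−1)λ + (−6) with roots 2 and −3.
Eigenvectors give P = [[−3, −2], [2, 1]] with P⁻¹ = [[1, 2], [−2, −3]], and Q = P·diag(2, −3)·P⁻¹.
Then Q^7 = P·diag(128, −2187)·P⁻¹ = [[−384, 4374], [256, −2187]] · [[1, 2], [−2, −3]] = [[−9132, −13890], [4630, 7073]].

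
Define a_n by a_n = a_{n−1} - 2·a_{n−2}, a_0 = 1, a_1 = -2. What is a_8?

With companion matrix Q = [[1, -2], [1, 0]], [a_n, a_{n−1}]ᵀ = Q·[a_{n−1}, a_{n−2}]ᵀ, so [a_8, a_7]ᵀ = Q⁷·[a_1, a_0]ᵀ.
Q⁷ = [[-3, -14], [7, -10]], giving [a_8, a_7]ᵀ = [[-8], [-24]].

-8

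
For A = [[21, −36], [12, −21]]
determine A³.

[[189, −324], [108, −189]]

tr A = 0 and det A = −9, so the characteristic polynomial is λ² − (0)λ + (−9) with roots −3 and 3.
Eigenvectors give P = [[−3, 2], [−2, 1]] with P⁻¹ = [[1, −2], [2, −3]], and A = P·diag(−3, 3)·P⁻¹.
Then A³ = P·diag(−27, 27)·P⁻¹ = [[81, 54], [54, 27]] · [[1, −2], [2, −3]] = [[189, −324], [108, −189]].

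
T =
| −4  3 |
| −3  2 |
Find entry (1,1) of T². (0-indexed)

−5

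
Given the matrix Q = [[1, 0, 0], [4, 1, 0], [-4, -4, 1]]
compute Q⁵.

Q = I + N where N = [[0, 0, 0], [4, 0, 0], [-4, -4, 0]] is strictly lower-triangular, so N³ = 0.
(I + N)⁵ = I + 5·N + 10·N² = [[1, 0, 0], [20, 1, 0], [-180, -20, 1]].

[[1, 0, 0], [20, 1, 0], [-180, -20, 1]]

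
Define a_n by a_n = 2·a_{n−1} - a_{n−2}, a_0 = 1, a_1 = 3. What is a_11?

23

With companion matrix Q = [[2, -1], [1, 0]], [a_n, a_{n−1}]ᵀ = Q·[a_{n−1}, a_{n−2}]ᵀ, so [a_11, a_10]ᵀ = Q^10·[a_1, a_0]ᵀ.
Q^10 = [[11, -10], [10, -9]], giving [a_11, a_10]ᵀ = [[23], [21]].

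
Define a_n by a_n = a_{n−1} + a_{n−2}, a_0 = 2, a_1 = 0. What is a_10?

68

With companion matrix C = [[1, 1], [1, 0]], [a_n, a_{n−1}]ᵀ = C·[a_{n−1}, a_{n−2}]ᵀ, so [a_10, a_9]ᵀ = C⁹·[a_1, a_0]ᵀ.
C⁹ = [[55, 34], [34, 21]], giving [a_10, a_9]ᵀ = [[68], [42]].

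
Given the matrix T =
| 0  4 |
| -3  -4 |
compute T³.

T² = [[-12, -16], [12, 4]]
T³ = [[48, 16], [-12, 32]]

[[48, 16], [-12, 32]]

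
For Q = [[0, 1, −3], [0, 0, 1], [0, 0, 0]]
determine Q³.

Q is strictly triangular, hence nilpotent: Q³ = 0, so Q³ = 0.

[[0, 0, 0], [0, 0, 0], [0, 0, 0]]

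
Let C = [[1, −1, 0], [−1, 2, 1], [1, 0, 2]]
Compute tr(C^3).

23

C^2 = [[2, −3, −1], [−2, 5, 4], [3, −1, 4]]
C^3 = [[4, −8, −5], [−3, 12, 13], [8, −5, 7]]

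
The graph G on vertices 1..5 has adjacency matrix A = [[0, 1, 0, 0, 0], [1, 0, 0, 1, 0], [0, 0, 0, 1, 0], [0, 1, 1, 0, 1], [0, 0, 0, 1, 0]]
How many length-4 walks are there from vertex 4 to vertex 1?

4

The number of length-4 walks from vertex 4 to vertex 1 is entry (4,1) of A⁴, where A is the adjacency matrix.
A² = [[1, 0, 0, 1, 0], [0, 2, 1, 0, 1], [0, 1, 1, 0, 1], [1, 0, 0, 3, 0], [0, 1, 1, 0, 1]]
A³ = [[0, 2, 1, 0, 1], [2, 0, 0, 4, 0], [1, 0, 0, 3, 0], [0, 4, 3, 0, 3], [1, 0, 0, 3, 0]]
A⁴ = [[2, 0, 0, 4, 0], [0, 6, 4, 0, 4], [0, 4, 3, 0, 3], [4, 0, 0, 10, 0], [0, 4, 3, 0, 3]]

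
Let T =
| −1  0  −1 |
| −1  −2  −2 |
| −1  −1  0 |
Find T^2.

[[2, 1, 1], [5, 6, 5], [2, 2, 3]]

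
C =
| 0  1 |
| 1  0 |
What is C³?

C² = I (check: tr C = 0 and det C = -1), so C³ = C since 3 is odd.

[[0, 1], [1, 0]]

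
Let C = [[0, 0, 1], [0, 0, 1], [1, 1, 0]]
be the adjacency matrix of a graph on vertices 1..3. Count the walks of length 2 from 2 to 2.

1

The number of length-2 walks from vertex 2 to vertex 2 is entry (2,2) of C^2, where C is the adjacency matrix.
C^2 = [[1, 1, 0], [1, 1, 0], [0, 0, 2]]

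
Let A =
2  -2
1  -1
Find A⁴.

A² = [[2, -2], [1, -1]]
A³ = [[2, -2], [1, -1]]
A⁴ = [[2, -2], [1, -1]]

[[2, -2], [1, -1]]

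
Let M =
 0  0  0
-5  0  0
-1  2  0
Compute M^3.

[[0, 0, 0], [0, 0, 0], [0, 0, 0]]

M is strictly triangular, hence nilpotent: M^3 = 0, so M^3 = 0.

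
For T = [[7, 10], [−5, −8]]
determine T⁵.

tr T = −1 and det T = −6, so the characteristic polynomial is λ² − (−1)λ + (−6) with roots 2 and −3.
Eigenvectors give P = [[−2, 1], [1, −1]] with P⁻¹ = [[−1, −1], [−1, −2]], and T = P·diag(2, −3)·P⁻¹.
Then T⁵ = P·diag(32, −243)·P⁻¹ = [[−64, −243], [32, 243]] · [[−1, −1], [−1, −2]] = [[307, 550], [−275, −518]].

[[307, 550], [−275, −518]]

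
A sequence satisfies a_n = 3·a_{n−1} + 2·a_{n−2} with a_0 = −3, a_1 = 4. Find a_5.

With companion matrix B = [[3, 2], [1, 0]], [a_n, a_{n−1}]ᵀ = B·[a_{n−1}, a_{n−2}]ᵀ, so [a_5, a_4]ᵀ = B⁴·[a_1, a_0]ᵀ.
B⁴ = [[139, 78], [39, 22]], giving [a_5, a_4]ᵀ = [[322], [90]].

322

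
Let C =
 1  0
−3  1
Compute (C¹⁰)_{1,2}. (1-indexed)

C = I + N where N = [[0, 0], [−3, 0]] is strictly lower-triangular, so N² = 0.
(I + N)¹⁰ = I + 10·N = [[1, 0], [−30, 1]].

0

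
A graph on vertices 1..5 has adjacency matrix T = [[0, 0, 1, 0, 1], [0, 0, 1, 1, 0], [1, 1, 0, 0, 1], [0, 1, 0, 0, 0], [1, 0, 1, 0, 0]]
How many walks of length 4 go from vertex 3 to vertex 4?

4

The number of length-4 walks from vertex 3 to vertex 4 is entry (3,4) of T^4, where T is the adjacency matrix.
T^2 = [[2, 1, 1, 0, 1], [1, 2, 0, 0, 1], [1, 0, 3, 1, 1], [0, 0, 1, 1, 0], [1, 1, 1, 0, 2]]
T^3 = [[2, 1, 4, 1, 3], [1, 0, 4, 2, 1], [4, 4, 2, 0, 4], [1, 2, 0, 0, 1], [3, 1, 4, 1, 2]]
T^4 = [[7, 5, 6, 1, 6], [5, 6, 2, 0, 5], [6, 2, 12, 4, 6], [1, 0, 4, 2, 1], [6, 5, 6, 1, 7]]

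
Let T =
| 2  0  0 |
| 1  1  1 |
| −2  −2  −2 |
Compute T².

[[4, 0, 0], [1, −1, −1], [−2, 2, 2]]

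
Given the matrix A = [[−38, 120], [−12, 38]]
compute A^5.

tr A = 0 and det A = −4, so the characteristic polynomial is λ² − (0)λ + (−4) with roots 2 and −2.
Eigenvectors give P = [[3, 10], [1, 3]] with P⁻¹ = [[−3, 10], [1, −3]], and A = P·diag(2, −2)·P⁻¹.
Then A^5 = P·diag(32, −32)·P⁻¹ = [[96, −320], [32, −96]] · [[−3, 10], [1, −3]] = [[−608, 1920], [−192, 608]].

[[−608, 1920], [−192, 608]]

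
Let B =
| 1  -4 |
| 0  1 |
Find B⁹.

B = I + N where N = [[0, -4], [0, 0]] is strictly upper-triangular, so N² = 0.
(I + N)⁹ = I + 9·N = [[1, -36], [0, 1]].

[[1, -36], [0, 1]]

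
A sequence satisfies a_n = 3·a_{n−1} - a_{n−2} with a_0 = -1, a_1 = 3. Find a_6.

With companion matrix A = [[3, -1], [1, 0]], [a_n, a_{n−1}]ᵀ = A·[a_{n−1}, a_{n−2}]ᵀ, so [a_6, a_5]ᵀ = A⁵·[a_1, a_0]ᵀ.
A⁵ = [[144, -55], [55, -21]], giving [a_6, a_5]ᵀ = [[487], [186]].

487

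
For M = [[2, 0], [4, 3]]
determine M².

[[4, 0], [20, 9]]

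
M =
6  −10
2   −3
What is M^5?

tr M = 3 and det M = 2, so the characteristic polynomial is λ² − (3)λ + (2) with roots 1 and 2.
Eigenvectors give P = [[−2, 5], [−1, 2]] with P⁻¹ = [[2, −5], [1, −2]], and M = P·diag(1, 2)·P⁻¹.
Then M^5 = P·diag(1, 32)·P⁻¹ = [[−2, 160], [−1, 64]] · [[2, −5], [1, −2]] = [[156, −310], [62, −123]].

[[156, −310], [62, −123]]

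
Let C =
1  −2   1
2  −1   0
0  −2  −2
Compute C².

[[−3, −2, −1], [0, −3, 2], [−4, 6, 4]]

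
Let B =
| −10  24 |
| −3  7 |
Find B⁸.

[[2296, −6120], [765, −2039]]

tr B = −3 and det B = 2, so the characteristic polynomial is λ² − (−3)λ + (2) with roots −2 and −1.
Eigenvectors give P = [[3, −8], [1, −3]] with P⁻¹ = [[3, −8], [1, −3]], and B = P·diag(−2, −1)·P⁻¹.
Then B⁸ = P·diag(256, 1)·P⁻¹ = [[768, −8], [256, −3]] · [[3, −8], [1, −3]] = [[2296, −6120], [765, −2039]].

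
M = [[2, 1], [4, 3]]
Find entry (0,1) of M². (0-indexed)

5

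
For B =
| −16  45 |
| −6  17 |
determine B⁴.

tr B = 1 and det B = −2, so the characteristic polynomial is λ² − (1)λ + (−2) with roots −1 and 2.
Eigenvectors give P = [[3, −5], [1, −2]] with P⁻¹ = [[2, −5], [1, −3]], and B = P·diag(−1, 2)·P⁻¹.
Then B⁴ = P·diag(1, 16)·P⁻¹ = [[3, −80], [1, −32]] · [[2, −5], [1, −3]] = [[−74, 225], [−30, 91]].

[[−74, 225], [−30, 91]]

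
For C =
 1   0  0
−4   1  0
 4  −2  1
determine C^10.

[[1, 0, 0], [−40, 1, 0], [400, −20, 1]]

C = I + N where N = [[0, 0, 0], [−4, 0, 0], [4, −2, 0]] is strictly lower-triangular, so N^3 = 0.
(I + N)^10 = I + 10·N + 45·N^2 = [[1, 0, 0], [−40, 1, 0], [400, −20, 1]].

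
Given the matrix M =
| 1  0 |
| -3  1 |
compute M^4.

M = I + N where N = [[0, 0], [-3, 0]] is strictly lower-triangular, so N^2 = 0.
(I + N)^4 = I + 4·N = [[1, 0], [-12, 1]].

[[1, 0], [-12, 1]]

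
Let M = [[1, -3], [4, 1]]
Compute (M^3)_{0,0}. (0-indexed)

M^2 = [[-11, -6], [8, -11]]
M^3 = [[-35, 27], [-36, -35]]

-35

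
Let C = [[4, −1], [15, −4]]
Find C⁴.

C² = I (check: tr C = 0 and det C = −1), so C⁴ = I since 4 is even.

[[1, 0], [0, 1]]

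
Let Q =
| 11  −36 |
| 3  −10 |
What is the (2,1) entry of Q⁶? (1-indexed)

63

tr Q = 1 and det Q = −2, so the characteristic polynomial is λ² − (1)λ + (−2) with roots −1 and 2.
Eigenvectors give P = [[−3, 4], [−1, 1]] with P⁻¹ = [[1, −4], [1, −3]], and Q = P·diag(−1, 2)·P⁻¹.
Then Q⁶ = P·diag(1, 64)·P⁻¹ = [[−3, 256], [−1, 64]] · [[1, −4], [1, −3]] = [[253, −756], [63, −188]].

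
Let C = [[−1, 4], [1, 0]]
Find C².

[[5, −4], [−1, 4]]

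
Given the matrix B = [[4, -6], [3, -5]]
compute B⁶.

[[-62, 126], [-63, 127]]

tr B = -1 and det B = -2, so the characteristic polynomial is λ² − (-1)λ + (-2) with roots 1 and -2.
Eigenvectors give P = [[2, 1], [1, 1]] with P⁻¹ = [[1, -1], [-1, 2]], and B = P·diag(1, -2)·P⁻¹.
Then B⁶ = P·diag(1, 64)·P⁻¹ = [[2, 64], [1, 64]] · [[1, -1], [-1, 2]] = [[-62, 126], [-63, 127]].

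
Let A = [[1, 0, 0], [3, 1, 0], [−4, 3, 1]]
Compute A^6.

[[1, 0, 0], [18, 1, 0], [111, 18, 1]]

A = I + N where N = [[0, 0, 0], [3, 0, 0], [−4, 3, 0]] is strictly lower-triangular, so N^3 = 0.
(I + N)^6 = I + 6·N + 15·N^2 = [[1, 0, 0], [18, 1, 0], [111, 18, 1]].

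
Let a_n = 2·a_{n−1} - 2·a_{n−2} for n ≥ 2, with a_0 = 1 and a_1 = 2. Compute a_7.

With companion matrix B = [[2, -2], [1, 0]], [a_n, a_{n−1}]ᵀ = B·[a_{n−1}, a_{n−2}]ᵀ, so [a_7, a_6]ᵀ = B⁶·[a_1, a_0]ᵀ.
B⁶ = [[-8, 16], [-8, 8]], giving [a_7, a_6]ᵀ = [[0], [-8]].

0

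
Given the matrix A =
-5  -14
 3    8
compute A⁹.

[[-3065, -7154], [1533, 3578]]

tr A = 3 and det A = 2, so the characteristic polynomial is λ² − (3)λ + (2) with roots 2 and 1.
Eigenvectors give P = [[-2, 7], [1, -3]] with P⁻¹ = [[3, 7], [1, 2]], and A = P·diag(2, 1)·P⁻¹.
Then A⁹ = P·diag(512, 1)·P⁻¹ = [[-1024, 7], [512, -3]] · [[3, 7], [1, 2]] = [[-3065, -7154], [1533, 3578]].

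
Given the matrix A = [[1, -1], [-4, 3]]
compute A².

[[5, -4], [-16, 13]]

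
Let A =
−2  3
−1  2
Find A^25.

[[−2, 3], [−1, 2]]

A² = I (check: tr A = 0 and det A = −1), so A^25 = A since 25 is odd.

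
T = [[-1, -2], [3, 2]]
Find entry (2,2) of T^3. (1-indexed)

T^2 = [[-5, -2], [3, -2]]
T^3 = [[-1, 6], [-9, -10]]

-10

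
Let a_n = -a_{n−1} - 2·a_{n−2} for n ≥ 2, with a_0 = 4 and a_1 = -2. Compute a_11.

-134

With companion matrix T = [[-1, -2], [1, 0]], [a_n, a_{n−1}]ᵀ = T·[a_{n−1}, a_{n−2}]ᵀ, so [a_11, a_10]ᵀ = T¹⁰·[a_1, a_0]ᵀ.
T¹⁰ = [[23, -22], [11, 34]], giving [a_11, a_10]ᵀ = [[-134], [114]].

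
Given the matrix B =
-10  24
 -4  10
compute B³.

tr B = 0 and det B = -4, so the characteristic polynomial is λ² − (0)λ + (-4) with roots -2 and 2.
Eigenvectors give P = [[-3, 2], [-1, 1]] with P⁻¹ = [[-1, 2], [-1, 3]], and B = P·diag(-2, 2)·P⁻¹.
Then B³ = P·diag(-8, 8)·P⁻¹ = [[24, 16], [8, 8]] · [[-1, 2], [-1, 3]] = [[-40, 96], [-16, 40]].

[[-40, 96], [-16, 40]]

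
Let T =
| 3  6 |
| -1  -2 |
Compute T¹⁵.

T² = T (a projection; rank 1, trace 1), so T¹⁵ = T.

[[3, 6], [-1, -2]]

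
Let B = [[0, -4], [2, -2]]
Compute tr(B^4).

16

B^2 = [[-8, 8], [-4, -4]]
B^3 = [[16, 16], [-8, 24]]
B^4 = [[32, -96], [48, -16]]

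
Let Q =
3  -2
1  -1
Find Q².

[[7, -4], [2, -1]]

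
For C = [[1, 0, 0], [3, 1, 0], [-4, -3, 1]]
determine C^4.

C = I + N where N = [[0, 0, 0], [3, 0, 0], [-4, -3, 0]] is strictly lower-triangular, so N^3 = 0.
(I + N)^4 = I + 4·N + 6·N^2 = [[1, 0, 0], [12, 1, 0], [-70, -12, 1]].

[[1, 0, 0], [12, 1, 0], [-70, -12, 1]]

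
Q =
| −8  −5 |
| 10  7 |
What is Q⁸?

[[12866, 6305], [−12610, −6049]]

tr Q = −1 and det Q = −6, so the characteristic polynomial is λ² − (−1)λ + (−6) with roots −3 and 2.
Eigenvectors give P = [[−1, −1], [1, 2]] with P⁻¹ = [[−2, −1], [1, 1]], and Q = P·diag(−3, 2)·P⁻¹.
Then Q⁸ = P·diag(6561, 256)·P⁻¹ = [[−6561, −256], [6561, 512]] · [[−2, −1], [1, 1]] = [[12866, 6305], [−12610, −6049]].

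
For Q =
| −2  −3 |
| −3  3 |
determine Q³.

Q² = [[13, −3], [−3, 18]]
Q³ = [[−17, −48], [−48, 63]]

[[−17, −48], [−48, 63]]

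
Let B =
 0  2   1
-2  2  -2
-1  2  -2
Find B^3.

[[-6, -10, -5], [10, -16, 10], [5, -10, 4]]

B^2 = [[-5, 6, -6], [-2, -4, -2], [-2, -2, -1]]
B^3 = [[-6, -10, -5], [10, -16, 10], [5, -10, 4]]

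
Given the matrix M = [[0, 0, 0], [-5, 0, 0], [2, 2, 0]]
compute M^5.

M is strictly triangular, hence nilpotent: M^3 = 0, so M^5 = 0.

[[0, 0, 0], [0, 0, 0], [0, 0, 0]]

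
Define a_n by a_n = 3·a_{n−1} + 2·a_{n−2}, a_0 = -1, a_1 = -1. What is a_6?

With companion matrix B = [[3, 2], [1, 0]], [a_n, a_{n−1}]ᵀ = B·[a_{n−1}, a_{n−2}]ᵀ, so [a_6, a_5]ᵀ = B^5·[a_1, a_0]ᵀ.
B^5 = [[495, 278], [139, 78]], giving [a_6, a_5]ᵀ = [[-773], [-217]].

-773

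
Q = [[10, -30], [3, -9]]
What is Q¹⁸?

Q² = Q (a projection; rank 1, trace 1), so Q¹⁸ = Q.

[[10, -30], [3, -9]]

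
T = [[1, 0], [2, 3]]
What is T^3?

[[1, 0], [26, 27]]

tr T = 4 and det T = 3, so the characteristic polynomial is λ² − (4)λ + (3) with roots 1 and 3.
Eigenvectors give P = [[-1, 0], [1, 1]] with P⁻¹ = [[-1, 0], [1, 1]], and T = P·diag(1, 3)·P⁻¹.
Then T^3 = P·diag(1, 27)·P⁻¹ = [[-1, 0], [1, 27]] · [[-1, 0], [1, 1]] = [[1, 0], [26, 27]].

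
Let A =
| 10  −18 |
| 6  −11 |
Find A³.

tr A = −1 and det A = −2, so the characteristic polynomial is λ² − (−1)λ + (−2) with roots −2 and 1.
Eigenvectors give P = [[3, −2], [2, −1]] with P⁻¹ = [[−1, 2], [−2, 3]], and A = P·diag(−2, 1)·P⁻¹.
Then A³ = P·diag(−8, 1)·P⁻¹ = [[−24, −2], [−16, −1]] · [[−1, 2], [−2, 3]] = [[28, −54], [18, −35]].

[[28, −54], [18, −35]]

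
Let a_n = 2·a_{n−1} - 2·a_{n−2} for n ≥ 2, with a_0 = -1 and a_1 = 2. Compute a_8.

-16

With companion matrix B = [[2, -2], [1, 0]], [a_n, a_{n−1}]ᵀ = B·[a_{n−1}, a_{n−2}]ᵀ, so [a_8, a_7]ᵀ = B⁷·[a_1, a_0]ᵀ.
B⁷ = [[0, 16], [-8, 16]], giving [a_8, a_7]ᵀ = [[-16], [-32]].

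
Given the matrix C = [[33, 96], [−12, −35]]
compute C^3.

[[225, 672], [−84, −251]]

tr C = −2 and det C = −3, so the characteristic polynomial is λ² − (−2)λ + (−3) with roots 1 and −3.
Eigenvectors give P = [[3, −8], [−1, 3]] with P⁻¹ = [[3, 8], [1, 3]], and C = P·diag(1, −3)·P⁻¹.
Then C^3 = P·diag(1, −27)·P⁻¹ = [[3, 216], [−1, −81]] · [[3, 8], [1, 3]] = [[225, 672], [−84, −251]].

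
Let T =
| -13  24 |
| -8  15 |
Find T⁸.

[[-19679, 39360], [-13120, 26241]]

tr T = 2 and det T = -3, so the characteristic polynomial is λ² − (2)λ + (-3) with roots -1 and 3.
Eigenvectors give P = [[2, -3], [1, -2]] with P⁻¹ = [[2, -3], [1, -2]], and T = P·diag(-1, 3)·P⁻¹.
Then T⁸ = P·diag(1, 6561)·P⁻¹ = [[2, -19683], [1, -13122]] · [[2, -3], [1, -2]] = [[-19679, 39360], [-13120, 26241]].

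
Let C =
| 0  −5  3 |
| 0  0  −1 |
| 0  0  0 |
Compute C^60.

C is strictly triangular, hence nilpotent: C^3 = 0, so C^60 = 0.

[[0, 0, 0], [0, 0, 0], [0, 0, 0]]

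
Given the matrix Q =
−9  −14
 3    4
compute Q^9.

tr Q = −5 and det Q = 6, so the characteristic polynomial is λ² − (−5)λ + (6) with roots −2 and −3.
Eigenvectors give P = [[−2, 7], [1, −3]] with P⁻¹ = [[3, 7], [1, 2]], and Q = P·diag(−2, −3)·P⁻¹.
Then Q^9 = P·diag(−512, −19683)·P⁻¹ = [[1024, −137781], [−512, 59049]] · [[3, 7], [1, 2]] = [[−134709, −268394], [57513, 114514]].

[[−134709, −268394], [57513, 114514]]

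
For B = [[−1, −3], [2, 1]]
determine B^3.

B^2 = [[−5, 0], [0, −5]]
B^3 = [[5, 15], [−10, −5]]

[[5, 15], [−10, −5]]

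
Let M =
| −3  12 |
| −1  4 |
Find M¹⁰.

M² = M (a projection; rank 1, trace 1), so M¹⁰ = M.

[[−3, 12], [−1, 4]]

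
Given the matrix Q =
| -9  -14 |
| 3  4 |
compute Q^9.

[[-134709, -268394], [57513, 114514]]

tr Q = -5 and det Q = 6, so the characteristic polynomial is λ² − (-5)λ + (6) with roots -3 and -2.
Eigenvectors give P = [[7, -2], [-3, 1]] with P⁻¹ = [[1, 2], [3, 7]], and Q = P·diag(-3, -2)·P⁻¹.
Then Q^9 = P·diag(-19683, -512)·P⁻¹ = [[-137781, 1024], [59049, -512]] · [[1, 2], [3, 7]] = [[-134709, -268394], [57513, 114514]].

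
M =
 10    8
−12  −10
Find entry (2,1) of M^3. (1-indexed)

−48

tr M = 0 and det M = −4, so the characteristic polynomial is λ² − (0)λ + (−4) with roots 2 and −2.
Eigenvectors give P = [[−1, −2], [1, 3]] with P⁻¹ = [[−3, −2], [1, 1]], and M = P·diag(2, −2)·P⁻¹.
Then M^3 = P·diag(8, −8)·P⁻¹ = [[−8, 16], [8, −24]] · [[−3, −2], [1, 1]] = [[40, 32], [−48, −40]].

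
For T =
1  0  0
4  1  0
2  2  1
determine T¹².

[[1, 0, 0], [48, 1, 0], [552, 24, 1]]

T = I + N where N = [[0, 0, 0], [4, 0, 0], [2, 2, 0]] is strictly lower-triangular, so N³ = 0.
(I + N)¹² = I + 12·N + 66·N² = [[1, 0, 0], [48, 1, 0], [552, 24, 1]].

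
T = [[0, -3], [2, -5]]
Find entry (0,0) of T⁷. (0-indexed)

tr T = -5 and det T = 6, so the characteristic polynomial is λ² − (-5)λ + (6) with roots -3 and -2.
Eigenvectors give P = [[1, 3], [1, 2]] with P⁻¹ = [[-2, 3], [1, -1]], and T = P·diag(-3, -2)·P⁻¹.
Then T⁷ = P·diag(-2187, -128)·P⁻¹ = [[-2187, -384], [-2187, -256]] · [[-2, 3], [1, -1]] = [[3990, -6177], [4118, -6305]].

3990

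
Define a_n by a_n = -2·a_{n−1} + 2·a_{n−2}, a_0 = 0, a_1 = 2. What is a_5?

88

With companion matrix T = [[-2, 2], [1, 0]], [a_n, a_{n−1}]ᵀ = T·[a_{n−1}, a_{n−2}]ᵀ, so [a_5, a_4]ᵀ = T⁴·[a_1, a_0]ᵀ.
T⁴ = [[44, -32], [-16, 12]], giving [a_5, a_4]ᵀ = [[88], [-32]].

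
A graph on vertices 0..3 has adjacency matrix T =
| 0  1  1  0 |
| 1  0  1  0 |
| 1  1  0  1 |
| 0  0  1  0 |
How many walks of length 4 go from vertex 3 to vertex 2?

The number of length-4 walks from vertex 3 to vertex 2 is entry (3,2) of T⁴, where T is the adjacency matrix.
T² = [[2, 1, 1, 1], [1, 2, 1, 1], [1, 1, 3, 0], [1, 1, 0, 1]]
T³ = [[2, 3, 4, 1], [3, 2, 4, 1], [4, 4, 2, 3], [1, 1, 3, 0]]
T⁴ = [[7, 6, 6, 4], [6, 7, 6, 4], [6, 6, 11, 2], [4, 4, 2, 3]]

2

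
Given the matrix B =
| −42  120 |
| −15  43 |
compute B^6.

[[−5256, 15960], [−1995, 6049]]

tr B = 1 and det B = −6, so the characteristic polynomial is λ² − (1)λ + (−6) with roots −2 and 3.
Eigenvectors give P = [[3, 8], [1, 3]] with P⁻¹ = [[3, −8], [−1, 3]], and B = P·diag(−2, 3)·P⁻¹.
Then B^6 = P·diag(64, 729)·P⁻¹ = [[192, 5832], [64, 2187]] · [[3, −8], [−1, 3]] = [[−5256, 15960], [−1995, 6049]].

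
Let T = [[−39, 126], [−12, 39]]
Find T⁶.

tr T = 0 and det T = −9, so the characteristic polynomial is λ² − (0)λ + (−9) with roots 3 and −3.
Eigenvectors give P = [[3, 7], [1, 2]] with P⁻¹ = [[−2, 7], [1, −3]], and T = P·diag(3, −3)·P⁻¹.
Then T⁶ = P·diag(729, 729)·P⁻¹ = [[2187, 5103], [729, 1458]] · [[−2, 7], [1, −3]] = [[729, 0], [0, 729]].

[[729, 0], [0, 729]]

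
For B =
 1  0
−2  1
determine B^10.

[[1, 0], [−20, 1]]

B = I + N where N = [[0, 0], [−2, 0]] is strictly lower-triangular, so N^2 = 0.
(I + N)^10 = I + 10·N = [[1, 0], [−20, 1]].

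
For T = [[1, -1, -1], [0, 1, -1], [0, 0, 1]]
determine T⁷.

[[1, -7, 14], [0, 1, -7], [0, 0, 1]]

T = I + N where N = [[0, -1, -1], [0, 0, -1], [0, 0, 0]] is strictly upper-triangular, so N³ = 0.
(I + N)⁷ = I + 7·N + 21·N² = [[1, -7, 14], [0, 1, -7], [0, 0, 1]].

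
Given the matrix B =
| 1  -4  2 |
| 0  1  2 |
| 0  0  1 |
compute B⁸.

B = I + N where N = [[0, -4, 2], [0, 0, 2], [0, 0, 0]] is strictly upper-triangular, so N³ = 0.
(I + N)⁸ = I + 8·N + 28·N² = [[1, -32, -208], [0, 1, 16], [0, 0, 1]].

[[1, -32, -208], [0, 1, 16], [0, 0, 1]]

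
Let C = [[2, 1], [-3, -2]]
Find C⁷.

[[2, 1], [-3, -2]]

C² = I (check: tr C = 0 and det C = -1), so C⁷ = C since 7 is odd.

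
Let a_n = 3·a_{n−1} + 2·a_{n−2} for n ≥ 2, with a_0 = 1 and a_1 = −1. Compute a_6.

With companion matrix C = [[3, 2], [1, 0]], [a_n, a_{n−1}]ᵀ = C·[a_{n−1}, a_{n−2}]ᵀ, so [a_6, a_5]ᵀ = C^5·[a_1, a_0]ᵀ.
C^5 = [[495, 278], [139, 78]], giving [a_6, a_5]ᵀ = [[−217], [−61]].

−217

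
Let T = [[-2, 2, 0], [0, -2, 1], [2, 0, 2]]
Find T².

[[4, -8, 2], [2, 4, 0], [0, 4, 4]]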